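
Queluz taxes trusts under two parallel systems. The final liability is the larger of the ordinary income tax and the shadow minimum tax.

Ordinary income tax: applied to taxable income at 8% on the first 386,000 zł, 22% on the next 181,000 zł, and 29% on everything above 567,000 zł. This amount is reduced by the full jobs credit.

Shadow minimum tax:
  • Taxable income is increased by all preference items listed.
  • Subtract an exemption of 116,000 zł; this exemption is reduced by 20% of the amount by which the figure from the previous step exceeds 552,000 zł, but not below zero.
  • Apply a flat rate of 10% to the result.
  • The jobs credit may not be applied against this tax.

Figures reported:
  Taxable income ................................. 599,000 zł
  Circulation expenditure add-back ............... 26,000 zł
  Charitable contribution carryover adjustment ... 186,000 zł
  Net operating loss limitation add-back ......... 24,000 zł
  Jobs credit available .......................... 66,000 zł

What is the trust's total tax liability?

77,560 zł

Shadow minimum tax:
  Adjusted income: 599,000 zł + 26,000 zł + 186,000 zł + 24,000 zł = 835,000 zł
  Exemption: 116,000 zł − 20% × (835,000 zł − 552,000 zł) = 116,000 zł − 56,600 zł = 59,400 zł
  Base: 835,000 zł − 59,400 zł = 775,600 zł
  775,600 zł × 10% = 77,560 zł

Ordinary income tax:
  386,000 zł × 8% = 30,880 zł
  181,000 zł × 22% = 39,820 zł
  32,000 zł × 29% = 9,280 zł
  → 79,980 zł
  Less jobs credit 66,000 zł → 13,980 zł

77,560 zł > 13,980 zł, so the shadow minimum tax is the binding amount.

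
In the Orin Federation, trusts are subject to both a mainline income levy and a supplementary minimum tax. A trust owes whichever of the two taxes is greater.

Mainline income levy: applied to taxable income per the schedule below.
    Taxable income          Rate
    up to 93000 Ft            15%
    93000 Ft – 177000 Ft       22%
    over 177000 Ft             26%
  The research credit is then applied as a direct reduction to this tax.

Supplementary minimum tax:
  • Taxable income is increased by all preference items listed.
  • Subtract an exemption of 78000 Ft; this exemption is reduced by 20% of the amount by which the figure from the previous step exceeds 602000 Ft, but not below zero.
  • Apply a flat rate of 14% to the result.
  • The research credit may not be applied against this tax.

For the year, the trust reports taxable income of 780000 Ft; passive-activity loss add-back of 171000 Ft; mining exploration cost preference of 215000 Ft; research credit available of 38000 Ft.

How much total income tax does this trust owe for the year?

163240 Ft

Supplementary minimum tax:
  Adjusted income: 780000 Ft + 171000 Ft + 215000 Ft = 1166000 Ft
  Exemption: 20% × (1166000 Ft − 602000 Ft) = 112800 Ft ≥ 78000 Ft, so the exemption is fully phased out
  Base: 1166000 Ft − 0 Ft = 1166000 Ft
  1166000 Ft × 14% = 163240 Ft

Mainline income levy:
  93000 Ft × 15% = 13950 Ft
  84000 Ft × 22% = 18480 Ft
  603000 Ft × 26% = 156780 Ft
  → 189210 Ft
  Less research credit 38000 Ft → 151210 Ft

163240 Ft > 151210 Ft, so the supplementary minimum tax is the binding amount.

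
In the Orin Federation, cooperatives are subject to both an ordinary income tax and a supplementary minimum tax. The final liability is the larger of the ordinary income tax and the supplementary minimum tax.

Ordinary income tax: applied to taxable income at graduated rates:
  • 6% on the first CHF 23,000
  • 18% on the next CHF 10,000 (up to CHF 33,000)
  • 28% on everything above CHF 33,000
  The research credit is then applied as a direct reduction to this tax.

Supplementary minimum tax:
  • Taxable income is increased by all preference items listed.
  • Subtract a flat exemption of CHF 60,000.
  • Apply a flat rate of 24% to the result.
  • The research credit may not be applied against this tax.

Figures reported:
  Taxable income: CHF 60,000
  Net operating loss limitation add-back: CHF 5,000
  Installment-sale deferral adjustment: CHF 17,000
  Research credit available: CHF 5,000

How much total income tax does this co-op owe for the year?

CHF 5,740

Supplementary minimum tax:
  Adjusted income: CHF 60,000 + CHF 5,000 + CHF 17,000 = CHF 82,000
  Less exemption CHF 60,000 → base CHF 22,000
  CHF 22,000 × 24% = CHF 5,280

Ordinary income tax:
  CHF 23,000 × 6% = CHF 1,380
  CHF 10,000 × 18% = CHF 1,800
  CHF 27,000 × 28% = CHF 7,560
  → CHF 10,740
  Less research credit CHF 5,000 → CHF 5,740

CHF 5,740 > CHF 5,280, so the ordinary income tax governs.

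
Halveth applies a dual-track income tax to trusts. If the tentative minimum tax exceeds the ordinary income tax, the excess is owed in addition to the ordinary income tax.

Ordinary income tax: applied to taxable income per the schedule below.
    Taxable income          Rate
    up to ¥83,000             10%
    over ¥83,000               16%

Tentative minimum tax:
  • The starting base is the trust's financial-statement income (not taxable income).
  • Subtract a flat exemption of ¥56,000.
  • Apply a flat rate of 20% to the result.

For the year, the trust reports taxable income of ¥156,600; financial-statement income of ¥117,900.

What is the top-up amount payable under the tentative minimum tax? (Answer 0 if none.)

Tentative minimum tax:
  Base (financial-statement income): ¥117,900
  Less exemption ¥56,000 → base ¥61,900
  ¥61,900 × 20% = ¥12,380

Ordinary income tax:
  ¥83,000 × 10% = ¥8,300
  ¥73,600 × 16% = ¥11,776
  → ¥20,076

¥12,380 ≤ ¥20,076, so no add-on is due.

¥0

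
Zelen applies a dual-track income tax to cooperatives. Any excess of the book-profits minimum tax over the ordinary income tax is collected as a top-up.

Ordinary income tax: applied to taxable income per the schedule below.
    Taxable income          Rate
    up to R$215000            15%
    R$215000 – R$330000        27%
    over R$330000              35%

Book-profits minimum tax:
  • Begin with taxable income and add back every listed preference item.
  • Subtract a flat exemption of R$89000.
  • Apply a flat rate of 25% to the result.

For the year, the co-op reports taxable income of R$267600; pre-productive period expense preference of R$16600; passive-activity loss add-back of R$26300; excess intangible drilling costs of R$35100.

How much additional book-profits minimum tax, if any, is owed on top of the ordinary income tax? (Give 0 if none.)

Book-profits minimum tax:
  Adjusted income: R$267600 + R$16600 + R$26300 + R$35100 = R$345600
  Less exemption R$89000 → base R$256600
  R$256600 × 25% = R$64150

Ordinary income tax:
  R$215000 × 15% = R$32250
  R$52600 × 27% = R$14202
  → R$46452

Excess of book-profits minimum tax over ordinary income tax: R$64150 − R$46452 = R$17698.

R$17698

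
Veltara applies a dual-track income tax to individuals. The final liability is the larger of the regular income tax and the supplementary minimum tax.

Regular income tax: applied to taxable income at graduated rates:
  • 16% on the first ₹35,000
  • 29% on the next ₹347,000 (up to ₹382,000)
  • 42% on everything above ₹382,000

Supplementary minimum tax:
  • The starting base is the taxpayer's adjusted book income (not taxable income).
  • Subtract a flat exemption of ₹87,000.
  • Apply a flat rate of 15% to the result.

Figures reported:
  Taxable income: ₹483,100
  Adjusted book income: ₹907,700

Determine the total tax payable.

Supplementary minimum tax:
  Base (adjusted book income): ₹907,700
  Less exemption ₹87,000 → base ₹820,700
  ₹820,700 × 15% = ₹123,105

Regular income tax:
  ₹35,000 × 16% = ₹5,600
  ₹347,000 × 29% = ₹100,630
  ₹101,100 × 42% = ₹42,462
  → ₹148,692

₹148,692 > ₹123,105, so the regular income tax governs.

₹148,692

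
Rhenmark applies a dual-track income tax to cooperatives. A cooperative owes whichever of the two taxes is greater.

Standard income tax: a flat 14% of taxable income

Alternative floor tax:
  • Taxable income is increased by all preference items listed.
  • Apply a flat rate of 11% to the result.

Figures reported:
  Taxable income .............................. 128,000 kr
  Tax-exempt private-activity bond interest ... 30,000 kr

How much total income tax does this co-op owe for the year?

Standard income tax:
  128,000 kr × 14% = 17,920 kr

Alternative floor tax:
  Adjusted income: 128,000 kr + 30,000 kr = 158,000 kr
  158,000 kr × 11% = 17,380 kr

17,920 kr > 17,380 kr, so the standard income tax governs.

17,920 kr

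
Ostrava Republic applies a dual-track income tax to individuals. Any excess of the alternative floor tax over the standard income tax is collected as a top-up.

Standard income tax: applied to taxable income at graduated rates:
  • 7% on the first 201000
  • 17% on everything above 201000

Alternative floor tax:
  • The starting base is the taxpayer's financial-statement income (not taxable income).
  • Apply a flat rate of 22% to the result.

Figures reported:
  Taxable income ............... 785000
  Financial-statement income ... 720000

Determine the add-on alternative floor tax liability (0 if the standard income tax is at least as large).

Standard income tax:
  201000 × 7% = 14070
  584000 × 17% = 99280
  → 113350

Alternative floor tax:
  Base (financial-statement income): 720000
  720000 × 22% = 158400

Excess of alternative floor tax over standard income tax: 158400 − 113350 = 45050.

45050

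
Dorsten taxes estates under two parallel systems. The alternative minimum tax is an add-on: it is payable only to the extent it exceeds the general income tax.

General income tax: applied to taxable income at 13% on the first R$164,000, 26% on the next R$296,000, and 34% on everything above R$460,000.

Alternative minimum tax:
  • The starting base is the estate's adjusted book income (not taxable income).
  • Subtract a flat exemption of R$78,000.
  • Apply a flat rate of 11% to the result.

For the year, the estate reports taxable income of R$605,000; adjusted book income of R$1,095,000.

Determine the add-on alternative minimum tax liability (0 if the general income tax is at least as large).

R$0

Alternative minimum tax:
  Base (adjusted book income): R$1,095,000
  Less exemption R$78,000 → base R$1,017,000
  R$1,017,000 × 11% = R$111,870

General income tax:
  R$164,000 × 13% = R$21,320
  R$296,000 × 26% = R$76,960
  R$145,000 × 34% = R$49,300
  → R$147,580

R$111,870 ≤ R$147,580, so no add-on is due.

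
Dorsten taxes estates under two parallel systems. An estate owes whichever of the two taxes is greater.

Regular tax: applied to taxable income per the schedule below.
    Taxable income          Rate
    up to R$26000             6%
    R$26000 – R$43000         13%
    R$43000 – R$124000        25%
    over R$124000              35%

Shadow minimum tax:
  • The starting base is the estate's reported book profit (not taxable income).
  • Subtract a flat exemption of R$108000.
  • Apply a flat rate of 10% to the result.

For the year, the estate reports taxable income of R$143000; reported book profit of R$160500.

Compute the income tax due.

Shadow minimum tax:
  Base (reported book profit): R$160500
  Less exemption R$108000 → base R$52500
  R$52500 × 10% = R$5250

Regular tax:
  R$26000 × 6% = R$1560
  R$17000 × 13% = R$2210
  R$81000 × 25% = R$20250
  R$19000 × 35% = R$6650
  → R$30670

R$30670 > R$5250, so the regular tax governs.

R$30670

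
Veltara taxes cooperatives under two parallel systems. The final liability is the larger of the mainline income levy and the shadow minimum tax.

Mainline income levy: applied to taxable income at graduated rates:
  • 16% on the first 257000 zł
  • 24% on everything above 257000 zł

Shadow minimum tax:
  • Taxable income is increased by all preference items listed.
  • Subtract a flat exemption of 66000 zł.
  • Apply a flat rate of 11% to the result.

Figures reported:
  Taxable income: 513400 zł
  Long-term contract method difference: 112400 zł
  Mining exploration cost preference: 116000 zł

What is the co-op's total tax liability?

102656 zł

Mainline income levy:
  257000 zł × 16% = 41120 zł
  256400 zł × 24% = 61536 zł
  → 102656 zł

Shadow minimum tax:
  Adjusted income: 513400 zł + 112400 zł + 116000 zł = 741800 zł
  Less exemption 66000 zł → base 675800 zł
  675800 zł × 11% = 74338 zł

102656 zł > 74338 zł, so the mainline income levy governs.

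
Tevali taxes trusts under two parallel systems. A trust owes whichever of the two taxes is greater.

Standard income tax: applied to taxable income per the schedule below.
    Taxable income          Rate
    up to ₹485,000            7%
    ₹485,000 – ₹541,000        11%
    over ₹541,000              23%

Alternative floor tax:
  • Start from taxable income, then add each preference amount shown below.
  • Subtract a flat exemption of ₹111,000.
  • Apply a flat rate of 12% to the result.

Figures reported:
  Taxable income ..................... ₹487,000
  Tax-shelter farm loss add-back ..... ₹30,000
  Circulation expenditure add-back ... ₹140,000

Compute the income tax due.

₹65,520

Alternative floor tax:
  Adjusted income: ₹487,000 + ₹30,000 + ₹140,000 = ₹657,000
  Less exemption ₹111,000 → base ₹546,000
  ₹546,000 × 12% = ₹65,520

Standard income tax:
  ₹485,000 × 7% = ₹33,950
  ₹2,000 × 11% = ₹220
  → ₹34,170

₹65,520 > ₹34,170, so the alternative floor tax is the binding amount.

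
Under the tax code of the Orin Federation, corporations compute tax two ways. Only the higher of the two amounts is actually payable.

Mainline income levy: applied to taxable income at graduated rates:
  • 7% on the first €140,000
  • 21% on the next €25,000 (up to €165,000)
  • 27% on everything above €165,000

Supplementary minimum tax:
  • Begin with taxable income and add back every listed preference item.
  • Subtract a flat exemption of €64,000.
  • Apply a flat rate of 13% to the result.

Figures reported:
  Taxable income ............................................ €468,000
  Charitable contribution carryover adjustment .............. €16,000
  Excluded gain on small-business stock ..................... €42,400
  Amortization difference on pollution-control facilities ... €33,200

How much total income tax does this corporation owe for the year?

Supplementary minimum tax:
  Adjusted income: €468,000 + €16,000 + €42,400 + €33,200 = €559,600
  Less exemption €64,000 → base €495,600
  €495,600 × 13% = €64,428

Mainline income levy:
  €140,000 × 7% = €9,800
  €25,000 × 21% = €5,250
  €303,000 × 27% = €81,810
  → €96,860

€96,860 > €64,428, so the mainline income levy governs.

€96,860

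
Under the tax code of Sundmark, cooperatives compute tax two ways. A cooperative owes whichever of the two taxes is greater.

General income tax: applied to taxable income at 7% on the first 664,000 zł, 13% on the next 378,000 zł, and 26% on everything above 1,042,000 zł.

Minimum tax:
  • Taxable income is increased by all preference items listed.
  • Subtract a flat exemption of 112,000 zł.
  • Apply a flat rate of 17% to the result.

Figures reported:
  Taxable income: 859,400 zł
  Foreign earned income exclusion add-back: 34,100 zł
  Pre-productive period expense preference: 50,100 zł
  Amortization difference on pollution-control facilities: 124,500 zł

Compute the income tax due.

General income tax:
  664,000 zł × 7% = 46,480 zł
  195,400 zł × 13% = 25,402 zł
  → 71,882 zł

Minimum tax:
  Adjusted income: 859,400 zł + 34,100 zł + 50,100 zł + 124,500 zł = 1,068,100 zł
  Less exemption 112,000 zł → base 956,100 zł
  956,100 zł × 17% = 162,537 zł

162,537 zł > 71,882 zł, so the minimum tax is the binding amount.

162,537 zł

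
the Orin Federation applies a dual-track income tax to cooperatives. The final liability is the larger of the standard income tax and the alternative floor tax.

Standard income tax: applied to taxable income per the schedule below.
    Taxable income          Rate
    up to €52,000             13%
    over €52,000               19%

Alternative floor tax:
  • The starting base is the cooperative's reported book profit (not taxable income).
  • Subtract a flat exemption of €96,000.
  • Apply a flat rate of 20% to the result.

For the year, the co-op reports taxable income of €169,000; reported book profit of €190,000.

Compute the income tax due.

€28,990

Standard income tax:
  €52,000 × 13% = €6,760
  €117,000 × 19% = €22,230
  → €28,990

Alternative floor tax:
  Base (reported book profit): €190,000
  Less exemption €96,000 → base €94,000
  €94,000 × 20% = €18,800

€28,990 > €18,800, so the standard income tax governs.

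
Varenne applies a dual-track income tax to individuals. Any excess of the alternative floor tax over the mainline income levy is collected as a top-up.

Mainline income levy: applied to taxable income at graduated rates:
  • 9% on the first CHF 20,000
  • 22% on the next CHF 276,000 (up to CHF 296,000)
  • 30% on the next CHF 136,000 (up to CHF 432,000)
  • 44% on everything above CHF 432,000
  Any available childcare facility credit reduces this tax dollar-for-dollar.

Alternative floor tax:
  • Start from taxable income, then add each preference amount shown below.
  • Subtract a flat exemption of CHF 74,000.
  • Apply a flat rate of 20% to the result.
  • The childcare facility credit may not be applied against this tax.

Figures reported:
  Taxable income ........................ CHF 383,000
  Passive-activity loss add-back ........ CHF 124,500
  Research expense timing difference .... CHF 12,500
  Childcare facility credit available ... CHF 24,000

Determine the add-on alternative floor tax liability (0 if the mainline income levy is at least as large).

CHF 24,580

Mainline income levy:
  CHF 20,000 × 9% = CHF 1,800
  CHF 276,000 × 22% = CHF 60,720
  CHF 87,000 × 30% = CHF 26,100
  → CHF 88,620
  Less childcare facility credit CHF 24,000 → CHF 64,620

Alternative floor tax:
  Adjusted income: CHF 383,000 + CHF 124,500 + CHF 12,500 = CHF 520,000
  Less exemption CHF 74,000 → base CHF 446,000
  CHF 446,000 × 20% = CHF 89,200

Excess of alternative floor tax over mainline income levy: CHF 89,200 − CHF 64,620 = CHF 24,580.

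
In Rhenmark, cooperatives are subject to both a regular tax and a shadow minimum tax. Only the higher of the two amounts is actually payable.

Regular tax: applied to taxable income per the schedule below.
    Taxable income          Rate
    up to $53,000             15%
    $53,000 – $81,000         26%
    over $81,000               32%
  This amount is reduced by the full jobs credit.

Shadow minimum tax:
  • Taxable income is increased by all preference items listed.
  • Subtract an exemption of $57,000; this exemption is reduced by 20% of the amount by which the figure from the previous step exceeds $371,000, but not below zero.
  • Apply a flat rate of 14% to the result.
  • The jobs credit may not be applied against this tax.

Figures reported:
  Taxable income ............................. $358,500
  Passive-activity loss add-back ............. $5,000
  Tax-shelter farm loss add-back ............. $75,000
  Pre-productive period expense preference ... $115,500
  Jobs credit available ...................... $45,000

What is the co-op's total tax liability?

Shadow minimum tax:
  Adjusted income: $358,500 + $5,000 + $75,000 + $115,500 = $554,000
  Exemption: $57,000 − 20% × ($554,000 − $371,000) = $57,000 − $36,600 = $20,400
  Base: $554,000 − $20,400 = $533,600
  $533,600 × 14% = $74,704

Regular tax:
  $53,000 × 15% = $7,950
  $28,000 × 26% = $7,280
  $277,500 × 32% = $88,800
  → $104,030
  Less jobs credit $45,000 → $59,030

$74,704 > $59,030, so the shadow minimum tax is the binding amount.

$74,704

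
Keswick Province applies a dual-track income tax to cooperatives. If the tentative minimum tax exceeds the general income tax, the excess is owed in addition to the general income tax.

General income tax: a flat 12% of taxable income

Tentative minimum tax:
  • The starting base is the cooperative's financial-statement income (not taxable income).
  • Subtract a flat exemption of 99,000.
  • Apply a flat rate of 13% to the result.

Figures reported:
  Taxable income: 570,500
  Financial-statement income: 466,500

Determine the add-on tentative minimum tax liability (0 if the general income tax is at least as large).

General income tax:
  570,500 × 12% = 68,460

Tentative minimum tax:
  Base (financial-statement income): 466,500
  Less exemption 99,000 → base 367,500
  367,500 × 13% = 47,775

47,775 ≤ 68,460, so no add-on is due.

0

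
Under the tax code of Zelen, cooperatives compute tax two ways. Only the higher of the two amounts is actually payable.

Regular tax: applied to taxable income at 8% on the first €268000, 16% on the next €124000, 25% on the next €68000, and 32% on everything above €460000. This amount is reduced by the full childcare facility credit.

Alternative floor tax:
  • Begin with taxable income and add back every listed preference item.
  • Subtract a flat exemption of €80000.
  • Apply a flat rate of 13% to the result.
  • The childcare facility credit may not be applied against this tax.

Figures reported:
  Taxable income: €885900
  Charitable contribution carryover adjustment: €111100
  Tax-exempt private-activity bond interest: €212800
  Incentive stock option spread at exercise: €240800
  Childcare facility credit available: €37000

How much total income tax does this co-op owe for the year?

Alternative floor tax:
  Adjusted income: €885900 + €111100 + €212800 + €240800 = €1450600
  Less exemption €80000 → base €1370600
  €1370600 × 13% = €178178

Regular tax:
  €268000 × 8% = €21440
  €124000 × 16% = €19840
  €68000 × 25% = €17000
  €425900 × 32% = €136288
  → €194568
  Less childcare facility credit €37000 → €157568

€178178 > €157568, so the alternative floor tax is the binding amount.

€178178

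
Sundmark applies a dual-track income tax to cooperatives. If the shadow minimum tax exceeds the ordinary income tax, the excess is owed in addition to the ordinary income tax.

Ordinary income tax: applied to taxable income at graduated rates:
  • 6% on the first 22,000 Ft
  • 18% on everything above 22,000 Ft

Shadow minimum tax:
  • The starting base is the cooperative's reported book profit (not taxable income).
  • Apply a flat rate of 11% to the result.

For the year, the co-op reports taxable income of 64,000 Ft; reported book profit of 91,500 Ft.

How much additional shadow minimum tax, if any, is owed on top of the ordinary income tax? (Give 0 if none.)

1,185 Ft

Ordinary income tax:
  22,000 Ft × 6% = 1,320 Ft
  42,000 Ft × 18% = 7,560 Ft
  → 8,880 Ft

Shadow minimum tax:
  Base (reported book profit): 91,500 Ft
  91,500 Ft × 11% = 10,065 Ft

Excess of shadow minimum tax over ordinary income tax: 10,065 Ft − 8,880 Ft = 1,185 Ft.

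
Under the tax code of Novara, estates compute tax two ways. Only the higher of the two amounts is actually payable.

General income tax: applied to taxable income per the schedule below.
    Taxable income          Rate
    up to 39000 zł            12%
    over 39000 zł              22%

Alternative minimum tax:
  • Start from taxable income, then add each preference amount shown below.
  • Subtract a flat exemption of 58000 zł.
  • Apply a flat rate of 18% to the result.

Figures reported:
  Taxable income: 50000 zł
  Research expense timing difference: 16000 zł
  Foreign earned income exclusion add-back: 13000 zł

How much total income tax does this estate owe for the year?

General income tax:
  39000 zł × 12% = 4680 zł
  11000 zł × 22% = 2420 zł
  → 7100 zł

Alternative minimum tax:
  Adjusted income: 50000 zł + 16000 zł + 13000 zł = 79000 zł
  Less exemption 58000 zł → base 21000 zł
  21000 zł × 18% = 3780 zł

7100 zł > 3780 zł, so the general income tax governs.

7100 zł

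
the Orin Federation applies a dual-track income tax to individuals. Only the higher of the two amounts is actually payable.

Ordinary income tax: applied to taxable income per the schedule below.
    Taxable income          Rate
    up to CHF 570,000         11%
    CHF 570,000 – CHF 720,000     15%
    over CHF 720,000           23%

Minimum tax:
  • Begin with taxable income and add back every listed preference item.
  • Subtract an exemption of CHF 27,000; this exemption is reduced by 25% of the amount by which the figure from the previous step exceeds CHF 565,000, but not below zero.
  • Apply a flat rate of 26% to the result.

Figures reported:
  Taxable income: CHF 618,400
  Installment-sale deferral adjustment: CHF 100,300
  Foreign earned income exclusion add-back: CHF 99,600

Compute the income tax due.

Minimum tax:
  Adjusted income: CHF 618,400 + CHF 100,300 + CHF 99,600 = CHF 818,300
  Exemption: 25% × (CHF 818,300 − CHF 565,000) = CHF 63,325 ≥ CHF 27,000, so the exemption is fully phased out
  Base: CHF 818,300 − CHF 0 = CHF 818,300
  CHF 818,300 × 26% = CHF 212,758

Ordinary income tax:
  CHF 570,000 × 11% = CHF 62,700
  CHF 48,400 × 15% = CHF 7,260
  → CHF 69,960

CHF 212,758 > CHF 69,960, so the minimum tax is the binding amount.

CHF 212,758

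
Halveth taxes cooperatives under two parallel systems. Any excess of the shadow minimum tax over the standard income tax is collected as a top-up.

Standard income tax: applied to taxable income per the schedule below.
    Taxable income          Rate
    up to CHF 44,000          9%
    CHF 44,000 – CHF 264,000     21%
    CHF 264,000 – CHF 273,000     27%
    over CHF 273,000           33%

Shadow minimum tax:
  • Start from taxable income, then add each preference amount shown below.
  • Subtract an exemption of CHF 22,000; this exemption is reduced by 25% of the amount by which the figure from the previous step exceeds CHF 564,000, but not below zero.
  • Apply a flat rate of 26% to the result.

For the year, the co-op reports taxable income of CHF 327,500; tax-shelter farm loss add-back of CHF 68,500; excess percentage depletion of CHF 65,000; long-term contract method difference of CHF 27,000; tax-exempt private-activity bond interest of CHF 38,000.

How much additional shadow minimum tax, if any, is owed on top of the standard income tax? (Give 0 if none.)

Standard income tax:
  CHF 44,000 × 9% = CHF 3,960
  CHF 220,000 × 21% = CHF 46,200
  CHF 9,000 × 27% = CHF 2,430
  CHF 54,500 × 33% = CHF 17,985
  → CHF 70,575

Shadow minimum tax:
  Adjusted income: CHF 327,500 + CHF 68,500 + CHF 65,000 + CHF 27,000 + CHF 38,000 = CHF 526,000
  Exemption: CHF 526,000 ≤ CHF 564,000, so full CHF 22,000 applies
  Base: CHF 526,000 − CHF 22,000 = CHF 504,000
  CHF 504,000 × 26% = CHF 131,040

Excess of shadow minimum tax over standard income tax: CHF 131,040 − CHF 70,575 = CHF 60,465.

CHF 60,465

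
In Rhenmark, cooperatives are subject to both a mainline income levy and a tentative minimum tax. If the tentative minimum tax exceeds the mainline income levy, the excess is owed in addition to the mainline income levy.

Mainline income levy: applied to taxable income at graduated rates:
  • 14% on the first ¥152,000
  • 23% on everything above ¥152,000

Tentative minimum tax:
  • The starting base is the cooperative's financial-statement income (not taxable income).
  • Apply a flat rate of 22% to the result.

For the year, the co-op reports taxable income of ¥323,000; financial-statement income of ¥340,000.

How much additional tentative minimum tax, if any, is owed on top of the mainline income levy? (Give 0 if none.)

¥14,190

Tentative minimum tax:
  Base (financial-statement income): ¥340,000
  ¥340,000 × 22% = ¥74,800

Mainline income levy:
  ¥152,000 × 14% = ¥21,280
  ¥171,000 × 23% = ¥39,330
  → ¥60,610

Excess of tentative minimum tax over mainline income levy: ¥74,800 − ¥60,610 = ¥14,190.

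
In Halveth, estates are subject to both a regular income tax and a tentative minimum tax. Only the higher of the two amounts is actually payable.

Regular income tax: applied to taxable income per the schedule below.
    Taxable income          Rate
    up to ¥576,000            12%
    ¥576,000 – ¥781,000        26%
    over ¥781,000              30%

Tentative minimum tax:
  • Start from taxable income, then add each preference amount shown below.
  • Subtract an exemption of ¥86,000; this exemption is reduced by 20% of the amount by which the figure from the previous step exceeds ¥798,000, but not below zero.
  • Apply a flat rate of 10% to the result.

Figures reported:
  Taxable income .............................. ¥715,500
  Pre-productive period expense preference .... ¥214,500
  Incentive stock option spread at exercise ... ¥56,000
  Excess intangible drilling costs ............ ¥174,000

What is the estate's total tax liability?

¥114,640

Regular income tax:
  ¥576,000 × 12% = ¥69,120
  ¥139,500 × 26% = ¥36,270
  → ¥105,390

Tentative minimum tax:
  Adjusted income: ¥715,500 + ¥214,500 + ¥56,000 + ¥174,000 = ¥1,160,000
  Exemption: ¥86,000 − 20% × (¥1,160,000 − ¥798,000) = ¥86,000 − ¥72,400 = ¥13,600
  Base: ¥1,160,000 − ¥13,600 = ¥1,146,400
  ¥1,146,400 × 10% = ¥114,640

¥114,640 > ¥105,390, so the tentative minimum tax is the binding amount.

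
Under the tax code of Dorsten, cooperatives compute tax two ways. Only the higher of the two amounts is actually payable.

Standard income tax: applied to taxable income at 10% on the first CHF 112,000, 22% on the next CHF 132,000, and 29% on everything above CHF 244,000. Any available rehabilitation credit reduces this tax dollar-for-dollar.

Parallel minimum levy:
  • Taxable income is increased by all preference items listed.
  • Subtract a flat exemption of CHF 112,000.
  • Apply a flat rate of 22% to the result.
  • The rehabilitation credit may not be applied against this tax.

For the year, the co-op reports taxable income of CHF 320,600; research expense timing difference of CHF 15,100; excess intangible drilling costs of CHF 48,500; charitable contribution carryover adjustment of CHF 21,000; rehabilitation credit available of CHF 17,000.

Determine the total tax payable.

CHF 64,504

Standard income tax:
  CHF 112,000 × 10% = CHF 11,200
  CHF 132,000 × 22% = CHF 29,040
  CHF 76,600 × 29% = CHF 22,214
  → CHF 62,454
  Less rehabilitation credit CHF 17,000 → CHF 45,454

Parallel minimum levy:
  Adjusted income: CHF 320,600 + CHF 15,100 + CHF 48,500 + CHF 21,000 = CHF 405,200
  Less exemption CHF 112,000 → base CHF 293,200
  CHF 293,200 × 22% = CHF 64,504

CHF 64,504 > CHF 45,454, so the parallel minimum levy is the binding amount.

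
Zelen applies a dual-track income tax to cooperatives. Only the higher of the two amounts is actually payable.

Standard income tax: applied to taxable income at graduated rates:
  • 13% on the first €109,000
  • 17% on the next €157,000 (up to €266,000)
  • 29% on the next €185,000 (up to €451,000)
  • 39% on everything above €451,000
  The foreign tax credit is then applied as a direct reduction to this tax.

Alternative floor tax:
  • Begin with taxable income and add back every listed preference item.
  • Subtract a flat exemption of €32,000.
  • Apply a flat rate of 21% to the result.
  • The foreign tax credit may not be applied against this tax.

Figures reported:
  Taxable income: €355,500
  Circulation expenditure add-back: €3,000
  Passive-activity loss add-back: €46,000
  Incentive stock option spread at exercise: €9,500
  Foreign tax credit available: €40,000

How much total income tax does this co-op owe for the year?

€80,220

Standard income tax:
  €109,000 × 13% = €14,170
  €157,000 × 17% = €26,690
  €89,500 × 29% = €25,955
  → €66,815
  Less foreign tax credit €40,000 → €26,815

Alternative floor tax:
  Adjusted income: €355,500 + €3,000 + €46,000 + €9,500 = €414,000
  Less exemption €32,000 → base €382,000
  €382,000 × 21% = €80,220

€80,220 > €26,815, so the alternative floor tax is the binding amount.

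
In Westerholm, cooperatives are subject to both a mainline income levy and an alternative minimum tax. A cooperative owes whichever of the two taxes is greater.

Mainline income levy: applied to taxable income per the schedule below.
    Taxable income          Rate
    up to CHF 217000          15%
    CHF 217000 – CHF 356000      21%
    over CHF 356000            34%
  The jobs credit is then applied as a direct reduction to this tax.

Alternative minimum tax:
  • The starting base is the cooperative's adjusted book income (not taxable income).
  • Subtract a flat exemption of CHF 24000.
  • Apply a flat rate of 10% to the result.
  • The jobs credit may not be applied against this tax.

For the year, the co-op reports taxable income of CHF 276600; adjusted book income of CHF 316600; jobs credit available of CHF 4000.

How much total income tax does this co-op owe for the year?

CHF 41066

Mainline income levy:
  CHF 217000 × 15% = CHF 32550
  CHF 59600 × 21% = CHF 12516
  → CHF 45066
  Less jobs credit CHF 4000 → CHF 41066

Alternative minimum tax:
  Base (adjusted book income): CHF 316600
  Less exemption CHF 24000 → base CHF 292600
  CHF 292600 × 10% = CHF 29260

CHF 41066 > CHF 29260, so the mainline income levy governs.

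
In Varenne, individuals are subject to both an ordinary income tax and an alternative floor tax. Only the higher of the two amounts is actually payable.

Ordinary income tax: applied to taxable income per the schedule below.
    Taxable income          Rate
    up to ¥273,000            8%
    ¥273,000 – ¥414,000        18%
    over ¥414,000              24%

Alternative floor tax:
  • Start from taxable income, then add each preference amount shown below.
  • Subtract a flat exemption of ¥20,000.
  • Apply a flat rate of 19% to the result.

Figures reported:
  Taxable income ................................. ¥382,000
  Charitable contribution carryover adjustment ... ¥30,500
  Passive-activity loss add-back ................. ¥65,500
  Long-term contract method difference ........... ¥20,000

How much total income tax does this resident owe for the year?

¥90,820

Ordinary income tax:
  ¥273,000 × 8% = ¥21,840
  ¥109,000 × 18% = ¥19,620
  → ¥41,460

Alternative floor tax:
  Adjusted income: ¥382,000 + ¥30,500 + ¥65,500 + ¥20,000 = ¥498,000
  Less exemption ¥20,000 → base ¥478,000
  ¥478,000 × 19% = ¥90,820

¥90,820 > ¥41,460, so the alternative floor tax is the binding amount.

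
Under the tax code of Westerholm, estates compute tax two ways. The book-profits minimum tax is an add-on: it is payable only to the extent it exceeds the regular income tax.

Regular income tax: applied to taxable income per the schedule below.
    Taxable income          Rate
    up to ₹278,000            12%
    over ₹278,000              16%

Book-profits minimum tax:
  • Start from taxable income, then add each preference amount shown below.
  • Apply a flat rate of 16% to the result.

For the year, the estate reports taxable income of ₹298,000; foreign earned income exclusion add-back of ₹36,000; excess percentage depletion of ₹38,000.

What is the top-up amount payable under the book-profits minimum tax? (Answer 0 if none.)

Book-profits minimum tax:
  Adjusted income: ₹298,000 + ₹36,000 + ₹38,000 = ₹372,000
  ₹372,000 × 16% = ₹59,520

Regular income tax:
  ₹278,000 × 12% = ₹33,360
  ₹20,000 × 16% = ₹3,200
  → ₹36,560

Excess of book-profits minimum tax over regular income tax: ₹59,520 − ₹36,560 = ₹22,960.

₹22,960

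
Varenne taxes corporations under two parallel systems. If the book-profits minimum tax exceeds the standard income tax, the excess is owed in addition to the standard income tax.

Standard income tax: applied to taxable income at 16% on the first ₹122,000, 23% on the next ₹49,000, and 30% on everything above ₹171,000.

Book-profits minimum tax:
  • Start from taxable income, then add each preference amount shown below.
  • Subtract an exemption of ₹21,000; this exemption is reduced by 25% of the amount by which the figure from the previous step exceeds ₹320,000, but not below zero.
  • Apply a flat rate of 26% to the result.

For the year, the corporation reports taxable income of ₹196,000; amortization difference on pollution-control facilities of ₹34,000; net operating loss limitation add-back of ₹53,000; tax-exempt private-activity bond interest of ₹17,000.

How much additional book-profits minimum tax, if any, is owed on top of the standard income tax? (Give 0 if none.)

₹34,250

Standard income tax:
  ₹122,000 × 16% = ₹19,520
  ₹49,000 × 23% = ₹11,270
  ₹25,000 × 30% = ₹7,500
  → ₹38,290

Book-profits minimum tax:
  Adjusted income: ₹196,000 + ₹34,000 + ₹53,000 + ₹17,000 = ₹300,000
  Exemption: ₹300,000 ≤ ₹320,000, so full ₹21,000 applies
  Base: ₹300,000 − ₹21,000 = ₹279,000
  ₹279,000 × 26% = ₹72,540

Excess of book-profits minimum tax over standard income tax: ₹72,540 − ₹38,290 = ₹34,250.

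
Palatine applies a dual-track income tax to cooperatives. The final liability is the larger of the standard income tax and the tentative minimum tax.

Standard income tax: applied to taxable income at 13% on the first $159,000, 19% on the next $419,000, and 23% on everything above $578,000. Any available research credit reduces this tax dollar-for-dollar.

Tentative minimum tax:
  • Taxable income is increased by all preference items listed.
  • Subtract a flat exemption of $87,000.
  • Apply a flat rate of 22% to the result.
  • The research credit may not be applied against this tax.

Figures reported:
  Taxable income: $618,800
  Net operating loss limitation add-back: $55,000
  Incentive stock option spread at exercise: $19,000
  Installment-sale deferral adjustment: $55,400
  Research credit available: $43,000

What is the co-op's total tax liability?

$145,464

Tentative minimum tax:
  Adjusted income: $618,800 + $55,000 + $19,000 + $55,400 = $748,200
  Less exemption $87,000 → base $661,200
  $661,200 × 22% = $145,464

Standard income tax:
  $159,000 × 13% = $20,670
  $419,000 × 19% = $79,610
  $40,800 × 23% = $9,384
  → $109,664
  Less research credit $43,000 → $66,664

$145,464 > $66,664, so the tentative minimum tax is the binding amount.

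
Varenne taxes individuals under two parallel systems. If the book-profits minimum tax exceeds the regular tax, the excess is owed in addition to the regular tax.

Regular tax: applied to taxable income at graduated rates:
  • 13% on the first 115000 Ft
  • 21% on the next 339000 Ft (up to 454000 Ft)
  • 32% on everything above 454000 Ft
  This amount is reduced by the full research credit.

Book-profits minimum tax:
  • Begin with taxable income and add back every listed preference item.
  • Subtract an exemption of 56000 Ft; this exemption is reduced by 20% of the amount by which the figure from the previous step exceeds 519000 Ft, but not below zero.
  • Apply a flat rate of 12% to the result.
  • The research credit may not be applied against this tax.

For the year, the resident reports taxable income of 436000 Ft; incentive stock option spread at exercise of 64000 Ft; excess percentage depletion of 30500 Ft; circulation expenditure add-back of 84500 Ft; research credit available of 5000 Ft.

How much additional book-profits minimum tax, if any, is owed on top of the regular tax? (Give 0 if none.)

Regular tax:
  115000 Ft × 13% = 14950 Ft
  321000 Ft × 21% = 67410 Ft
  → 82360 Ft
  Less research credit 5000 Ft → 77360 Ft

Book-profits minimum tax:
  Adjusted income: 436000 Ft + 64000 Ft + 30500 Ft + 84500 Ft = 615000 Ft
  Exemption: 56000 Ft − 20% × (615000 Ft − 519000 Ft) = 56000 Ft − 19200 Ft = 36800 Ft
  Base: 615000 Ft − 36800 Ft = 578200 Ft
  578200 Ft × 12% = 69384 Ft

69384 Ft ≤ 77360 Ft, so no add-on is due.

0 Ft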